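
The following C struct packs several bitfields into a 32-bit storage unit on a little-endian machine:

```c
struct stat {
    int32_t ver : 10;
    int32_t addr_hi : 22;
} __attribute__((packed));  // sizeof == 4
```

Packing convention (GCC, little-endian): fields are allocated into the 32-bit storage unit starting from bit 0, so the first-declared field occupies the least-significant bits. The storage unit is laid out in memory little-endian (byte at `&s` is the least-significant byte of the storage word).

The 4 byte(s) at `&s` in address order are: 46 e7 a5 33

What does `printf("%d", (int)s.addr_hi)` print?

[0]=0x46 [1]=0xe7 [2]=0xa5 [3]=0x33 (little-endian) → word 0x33a5e746
ver:10 @ bit 0 → (0x33a5e746>>0)&0x3ff = 0x346
addr_hi:22 @ bit 10 → (0x33a5e746>>10)&0x3fffff = 0xce979  ←
addr_hi signed 22b, MSB=0: value = 846201

846201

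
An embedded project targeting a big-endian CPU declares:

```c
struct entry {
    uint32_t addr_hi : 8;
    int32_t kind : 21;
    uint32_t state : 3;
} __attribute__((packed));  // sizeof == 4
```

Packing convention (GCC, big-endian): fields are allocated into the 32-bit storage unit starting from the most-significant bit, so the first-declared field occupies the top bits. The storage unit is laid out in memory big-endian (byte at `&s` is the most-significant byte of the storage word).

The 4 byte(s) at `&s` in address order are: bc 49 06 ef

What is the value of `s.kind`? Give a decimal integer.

[0]=0xbc [1]=0x49 [2]=0x06 [3]=0xef (big-endian) → word 0xbc4906ef
addr_hi:8 @ bit 24 → (0xbc4906ef>>24)&0xff = 0xbc
kind:21 @ bit 3 → (0xbc4906ef>>3)&0x1fffff = 0x920dd  ←
state:3 @ bit 0 → (0xbc4906ef>>0)&0x7 = 0x7
kind signed 21b, MSB=0: value = 598237

598237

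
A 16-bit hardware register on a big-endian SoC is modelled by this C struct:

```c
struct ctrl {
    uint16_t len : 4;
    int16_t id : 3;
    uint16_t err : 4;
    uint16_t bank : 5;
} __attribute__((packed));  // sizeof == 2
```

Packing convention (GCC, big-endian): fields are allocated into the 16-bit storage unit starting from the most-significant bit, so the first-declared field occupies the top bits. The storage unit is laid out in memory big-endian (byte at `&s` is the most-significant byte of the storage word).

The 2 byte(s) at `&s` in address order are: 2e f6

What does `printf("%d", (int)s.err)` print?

7

[0]=0x2e [1]=0xf6 (big-endian) → word 0x2ef6
len:4 @ bit 12 → (0x2ef6>>12)&0xf = 0x2
id:3 @ bit 9 → (0x2ef6>>9)&0x7 = 0x7
err:4 @ bit 5 → (0x2ef6>>5)&0xf = 0x7  ←
bank:5 @ bit 0 → (0x2ef6>>0)&0x1f = 0x16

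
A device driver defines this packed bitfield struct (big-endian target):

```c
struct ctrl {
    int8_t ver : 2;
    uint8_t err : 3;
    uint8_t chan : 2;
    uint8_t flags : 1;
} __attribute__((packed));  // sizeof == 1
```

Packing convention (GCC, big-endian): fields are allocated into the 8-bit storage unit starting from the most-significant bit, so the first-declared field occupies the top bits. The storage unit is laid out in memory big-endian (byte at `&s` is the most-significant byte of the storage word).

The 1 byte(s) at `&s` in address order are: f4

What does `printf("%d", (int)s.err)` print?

[0]=0xf4 (big-endian) → word 0xf4
ver [6+:2] = (word>>6) & 0x3 = 3
err [3+:3] = (word>>3) & 0x7 = 6  ←
chan [1+:2] = (word>>1) & 0x3 = 2
flags [0+:1] = (word>>0) & 0x1 = 0

6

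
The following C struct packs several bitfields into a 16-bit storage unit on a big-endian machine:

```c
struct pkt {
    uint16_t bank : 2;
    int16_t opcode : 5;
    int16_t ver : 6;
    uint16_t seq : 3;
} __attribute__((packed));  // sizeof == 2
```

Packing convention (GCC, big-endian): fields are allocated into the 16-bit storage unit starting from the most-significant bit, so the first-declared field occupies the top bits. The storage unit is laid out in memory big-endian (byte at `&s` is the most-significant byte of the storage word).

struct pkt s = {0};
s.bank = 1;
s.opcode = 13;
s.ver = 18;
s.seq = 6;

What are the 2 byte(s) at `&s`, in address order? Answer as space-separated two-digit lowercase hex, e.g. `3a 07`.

bank (2b) val=1 bits=0x1 at bit 14: 0x4000
opcode (5b) val=13 bits=0xd at bit 9: 0x5a00
ver (6b) val=18 bits=0x12 at bit 3: 0x5a90
seq (3b) val=6 bits=0x6 at bit 0: 0x5a96
word = 0x5a96 → big-endian bytes:
  [0]=0x5a  [1]=0x96

5a 96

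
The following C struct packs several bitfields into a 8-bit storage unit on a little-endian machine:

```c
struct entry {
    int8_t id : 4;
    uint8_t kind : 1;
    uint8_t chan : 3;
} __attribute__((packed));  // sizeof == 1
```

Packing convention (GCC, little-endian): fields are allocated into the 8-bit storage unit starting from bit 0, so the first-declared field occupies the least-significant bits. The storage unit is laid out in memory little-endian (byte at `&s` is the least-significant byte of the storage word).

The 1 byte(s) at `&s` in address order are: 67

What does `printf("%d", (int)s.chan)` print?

[0]=0x67 (little-endian) → word 0x67
id:4 @ bit 0 → (0x67>>0)&0xf = 0x7
kind:1 @ bit 4 → (0x67>>4)&0x1 = 0x0
chan:3 @ bit 5 → (0x67>>5)&0x7 = 0x3  ←

3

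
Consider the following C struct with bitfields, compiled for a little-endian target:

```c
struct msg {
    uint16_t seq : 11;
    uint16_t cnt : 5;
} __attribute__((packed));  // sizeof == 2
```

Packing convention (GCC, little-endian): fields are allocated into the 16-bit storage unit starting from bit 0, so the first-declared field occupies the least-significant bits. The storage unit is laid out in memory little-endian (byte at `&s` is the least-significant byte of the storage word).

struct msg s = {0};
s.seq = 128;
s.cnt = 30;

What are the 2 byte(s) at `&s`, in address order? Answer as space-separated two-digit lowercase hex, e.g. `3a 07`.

80 f0

seq:11 = 128 → 0x80 << 0 → word 0x0080
cnt:5 = 30 → 0x1e << 11 → word 0xf080
word = 0xf080 → little-endian bytes:
  [0]=0x80  [1]=0xf0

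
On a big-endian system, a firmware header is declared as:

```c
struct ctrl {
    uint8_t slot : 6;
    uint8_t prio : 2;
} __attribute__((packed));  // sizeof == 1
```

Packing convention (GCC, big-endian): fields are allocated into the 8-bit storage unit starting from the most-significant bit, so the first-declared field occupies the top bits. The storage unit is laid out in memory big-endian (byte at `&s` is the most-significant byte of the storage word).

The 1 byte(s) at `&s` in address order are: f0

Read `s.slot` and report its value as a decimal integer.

[0]=0xf0 (big-endian) → word 0xf0
slot:6 @ bit 2 → (0xf0>>2)&0x3f = 0x3c  ←
prio:2 @ bit 0 → (0xf0>>0)&0x3 = 0x0

60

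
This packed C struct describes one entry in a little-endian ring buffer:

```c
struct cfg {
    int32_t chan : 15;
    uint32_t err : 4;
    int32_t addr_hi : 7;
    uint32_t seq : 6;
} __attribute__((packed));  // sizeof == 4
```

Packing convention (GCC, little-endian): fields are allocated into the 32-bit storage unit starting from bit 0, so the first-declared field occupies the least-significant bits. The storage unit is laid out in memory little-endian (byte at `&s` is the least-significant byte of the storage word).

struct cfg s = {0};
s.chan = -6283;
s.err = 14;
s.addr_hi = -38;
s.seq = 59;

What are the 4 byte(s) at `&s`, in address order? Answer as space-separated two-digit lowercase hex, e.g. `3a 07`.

75 67 d7 ee

chan:15 = -6283 → 0x6775 << 0 → word 0x00006775
err:4 = 14 → 0xe << 15 → word 0x00076775
addr_hi:7 = -38 → 0x5a << 19 → word 0x02d76775
seq:6 = 59 → 0x3b << 26 → word 0xeed76775
word = 0xeed76775 → little-endian bytes:
  [0]=0x75  [1]=0x67  [2]=0xd7  [3]=0xee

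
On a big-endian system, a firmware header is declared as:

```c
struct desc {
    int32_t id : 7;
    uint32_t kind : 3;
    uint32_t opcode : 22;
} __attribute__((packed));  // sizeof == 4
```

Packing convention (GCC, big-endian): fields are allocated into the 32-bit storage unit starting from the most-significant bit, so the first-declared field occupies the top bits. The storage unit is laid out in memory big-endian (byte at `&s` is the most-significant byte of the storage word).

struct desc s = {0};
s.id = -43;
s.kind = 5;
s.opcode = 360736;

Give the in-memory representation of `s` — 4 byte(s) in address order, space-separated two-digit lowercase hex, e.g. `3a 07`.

id:7 = -43 → 0x55 << 25 → word 0xaa000000
kind:3 = 5 → 0x5 << 22 → word 0xab400000
opcode:22 = 360736 → 0x58120 << 0 → word 0xab458120
word = 0xab458120 → big-endian bytes:
  [0]=0xab  [1]=0x45  [2]=0x81  [3]=0x20

ab 45 81 20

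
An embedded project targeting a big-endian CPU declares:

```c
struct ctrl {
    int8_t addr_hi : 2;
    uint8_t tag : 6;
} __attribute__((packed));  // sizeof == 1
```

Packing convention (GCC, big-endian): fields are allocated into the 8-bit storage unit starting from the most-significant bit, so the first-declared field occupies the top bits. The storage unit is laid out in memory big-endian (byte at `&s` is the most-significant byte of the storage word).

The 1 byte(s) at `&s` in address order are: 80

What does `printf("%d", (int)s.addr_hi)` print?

[0]=0x80 (big-endian) → word 0x80
addr_hi [6+:2] = (word>>6) & 0x3 = 2  ←
tag [0+:6] = (word>>0) & 0x3f = 0
addr_hi signed 2b, MSB=1: 2 - 4 = -2

-2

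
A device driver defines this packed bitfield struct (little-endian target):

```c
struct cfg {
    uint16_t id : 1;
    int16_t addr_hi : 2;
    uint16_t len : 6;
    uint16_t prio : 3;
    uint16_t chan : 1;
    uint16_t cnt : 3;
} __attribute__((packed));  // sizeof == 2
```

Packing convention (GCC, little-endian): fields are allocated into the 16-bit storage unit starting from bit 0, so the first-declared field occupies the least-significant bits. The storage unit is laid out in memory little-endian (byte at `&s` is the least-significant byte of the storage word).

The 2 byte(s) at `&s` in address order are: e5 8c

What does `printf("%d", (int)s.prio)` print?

6

[0]=0xe5 [1]=0x8c (little-endian) → word 0x8ce5
id:1 @ bit 0 → (0x8ce5>>0)&0x1 = 0x1
addr_hi:2 @ bit 1 → (0x8ce5>>1)&0x3 = 0x2
len:6 @ bit 3 → (0x8ce5>>3)&0x3f = 0x1c
prio:3 @ bit 9 → (0x8ce5>>9)&0x7 = 0x6  ←
chan:1 @ bit 12 → (0x8ce5>>12)&0x1 = 0x0
cnt:3 @ bit 13 → (0x8ce5>>13)&0x7 = 0x4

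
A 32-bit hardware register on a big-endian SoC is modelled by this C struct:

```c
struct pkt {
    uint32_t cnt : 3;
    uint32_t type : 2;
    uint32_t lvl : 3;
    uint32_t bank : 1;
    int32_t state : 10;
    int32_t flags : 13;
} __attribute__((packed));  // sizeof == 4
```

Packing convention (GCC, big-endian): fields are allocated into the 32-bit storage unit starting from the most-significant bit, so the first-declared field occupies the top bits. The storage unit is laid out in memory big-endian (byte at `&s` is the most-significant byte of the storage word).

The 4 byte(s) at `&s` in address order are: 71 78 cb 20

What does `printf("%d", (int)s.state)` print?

[0]=0x71 [1]=0x78 [2]=0xcb [3]=0x20 (big-endian) → word 0x7178cb20
cnt [29+:3] = (word>>29) & 0x7 = 3
type [27+:2] = (word>>27) & 0x3 = 2
lvl [24+:3] = (word>>24) & 0x7 = 1
bank [23+:1] = (word>>23) & 0x1 = 0
state [13+:10] = (word>>13) & 0x3ff = 966  ←
flags [0+:13] = (word>>0) & 0x1fff = 2848
state signed 10b, MSB=1: 966 - 1024 = -58

-58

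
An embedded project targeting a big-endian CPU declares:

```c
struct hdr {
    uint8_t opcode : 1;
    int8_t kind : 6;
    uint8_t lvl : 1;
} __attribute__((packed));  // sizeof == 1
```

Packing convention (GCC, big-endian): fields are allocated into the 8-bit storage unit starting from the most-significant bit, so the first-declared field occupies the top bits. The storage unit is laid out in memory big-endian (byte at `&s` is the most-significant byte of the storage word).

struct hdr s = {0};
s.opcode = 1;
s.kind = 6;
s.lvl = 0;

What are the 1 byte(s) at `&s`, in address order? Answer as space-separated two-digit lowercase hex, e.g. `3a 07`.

8c

opcode (1b) val=1 bits=0x1 at bit 7: 0x80
kind (6b) val=6 bits=0x6 at bit 1: 0x8c
lvl (1b) val=0 bits=0x0 at bit 0: 0x8c
word = 0x8c → big-endian bytes:
  [0]=0x8c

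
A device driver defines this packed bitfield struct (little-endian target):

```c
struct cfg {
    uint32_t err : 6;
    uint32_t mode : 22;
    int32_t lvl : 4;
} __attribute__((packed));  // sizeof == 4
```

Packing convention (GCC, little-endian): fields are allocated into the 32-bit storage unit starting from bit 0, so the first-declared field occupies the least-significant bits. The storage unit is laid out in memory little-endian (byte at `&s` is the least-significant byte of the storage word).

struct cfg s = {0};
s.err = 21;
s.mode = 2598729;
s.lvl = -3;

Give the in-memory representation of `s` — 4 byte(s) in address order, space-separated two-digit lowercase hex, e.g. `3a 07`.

err (6b) val=21 bits=0x15 at bit 0: 0x00000015
mode (22b) val=2598729 bits=0x27a749 at bit 6: 0x09e9d255
lvl (4b) val=-3 bits=0xd at bit 28: 0xd9e9d255
word = 0xd9e9d255 → little-endian bytes:
  [0]=0x55  [1]=0xd2  [2]=0xe9  [3]=0xd9

55 d2 e9 d9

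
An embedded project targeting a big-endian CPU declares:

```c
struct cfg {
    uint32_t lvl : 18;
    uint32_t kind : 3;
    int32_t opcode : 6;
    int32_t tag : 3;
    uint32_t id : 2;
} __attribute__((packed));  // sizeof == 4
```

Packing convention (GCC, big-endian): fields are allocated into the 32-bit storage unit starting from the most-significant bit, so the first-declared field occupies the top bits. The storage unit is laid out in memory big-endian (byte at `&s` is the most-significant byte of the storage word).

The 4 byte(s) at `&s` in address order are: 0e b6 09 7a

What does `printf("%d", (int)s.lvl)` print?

15064

[0]=0x0e [1]=0xb6 [2]=0x09 [3]=0x7a (big-endian) → word 0x0eb6097a
lvl:18 @ bit 14 → (0x0eb6097a>>14)&0x3ffff = 0x3ad8  ←
kind:3 @ bit 11 → (0x0eb6097a>>11)&0x7 = 0x1
opcode:6 @ bit 5 → (0x0eb6097a>>5)&0x3f = 0xb
tag:3 @ bit 2 → (0x0eb6097a>>2)&0x7 = 0x6
id:2 @ bit 0 → (0x0eb6097a>>0)&0x3 = 0x2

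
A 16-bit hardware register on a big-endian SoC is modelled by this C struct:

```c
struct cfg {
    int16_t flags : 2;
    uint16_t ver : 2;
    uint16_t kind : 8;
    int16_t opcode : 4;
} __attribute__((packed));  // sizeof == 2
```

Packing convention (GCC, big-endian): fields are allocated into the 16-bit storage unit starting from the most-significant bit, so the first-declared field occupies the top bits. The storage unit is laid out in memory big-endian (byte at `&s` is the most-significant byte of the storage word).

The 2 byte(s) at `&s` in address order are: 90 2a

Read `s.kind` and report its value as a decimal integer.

2

[0]=0x90 [1]=0x2a (big-endian) → word 0x902a
flags:2 @ bit 14 → (0x902a>>14)&0x3 = 0x2
ver:2 @ bit 12 → (0x902a>>12)&0x3 = 0x1
kind:8 @ bit 4 → (0x902a>>4)&0xff = 0x2  ←
opcode:4 @ bit 0 → (0x902a>>0)&0xf = 0xa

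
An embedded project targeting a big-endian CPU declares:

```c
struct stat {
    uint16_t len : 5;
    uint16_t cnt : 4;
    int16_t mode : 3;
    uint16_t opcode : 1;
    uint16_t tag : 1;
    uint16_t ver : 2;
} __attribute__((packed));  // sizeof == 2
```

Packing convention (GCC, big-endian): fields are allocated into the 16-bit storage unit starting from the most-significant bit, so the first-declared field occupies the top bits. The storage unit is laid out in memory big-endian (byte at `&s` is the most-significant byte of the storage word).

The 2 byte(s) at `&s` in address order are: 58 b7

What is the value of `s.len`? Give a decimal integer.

11

[0]=0x58 [1]=0xb7 (big-endian) → word 0x58b7
len [11+:5] = (word>>11) & 0x1f = 11  ←
cnt [7+:4] = (word>>7) & 0xf = 1
mode [4+:3] = (word>>4) & 0x7 = 3
opcode [3+:1] = (word>>3) & 0x1 = 0
tag [2+:1] = (word>>2) & 0x1 = 1
ver [0+:2] = (word>>0) & 0x3 = 3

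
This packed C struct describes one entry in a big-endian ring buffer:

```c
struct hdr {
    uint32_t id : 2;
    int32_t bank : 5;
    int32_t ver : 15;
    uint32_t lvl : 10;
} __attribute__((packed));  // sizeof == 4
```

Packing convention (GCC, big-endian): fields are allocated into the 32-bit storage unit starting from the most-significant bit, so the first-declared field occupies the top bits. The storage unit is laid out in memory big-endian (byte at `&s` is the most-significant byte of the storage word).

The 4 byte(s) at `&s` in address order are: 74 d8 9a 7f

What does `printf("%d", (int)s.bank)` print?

[0]=0x74 [1]=0xd8 [2]=0x9a [3]=0x7f (big-endian) → word 0x74d89a7f
id:2 @ bit 30 → (0x74d89a7f>>30)&0x3 = 0x1
bank:5 @ bit 25 → (0x74d89a7f>>25)&0x1f = 0x1a  ←
ver:15 @ bit 10 → (0x74d89a7f>>10)&0x7fff = 0x3626
lvl:10 @ bit 0 → (0x74d89a7f>>0)&0x3ff = 0x27f
bank signed 5b, MSB=1: 26 - 32 = -6

-6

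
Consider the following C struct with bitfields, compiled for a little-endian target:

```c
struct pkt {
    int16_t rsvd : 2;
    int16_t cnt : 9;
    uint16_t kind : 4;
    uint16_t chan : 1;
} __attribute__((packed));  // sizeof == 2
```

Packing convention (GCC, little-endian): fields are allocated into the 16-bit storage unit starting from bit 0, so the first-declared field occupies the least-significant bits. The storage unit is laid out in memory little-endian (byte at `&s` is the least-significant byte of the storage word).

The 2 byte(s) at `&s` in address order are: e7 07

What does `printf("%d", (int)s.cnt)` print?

[0]=0xe7 [1]=0x07 (little-endian) → word 0x07e7
rsvd:2 @ bit 0 → (0x07e7>>0)&0x3 = 0x3
cnt:9 @ bit 2 → (0x07e7>>2)&0x1ff = 0x1f9  ←
kind:4 @ bit 11 → (0x07e7>>11)&0xf = 0x0
chan:1 @ bit 15 → (0x07e7>>15)&0x1 = 0x0
cnt signed 9b, MSB=1: 505 - 512 = -7

-7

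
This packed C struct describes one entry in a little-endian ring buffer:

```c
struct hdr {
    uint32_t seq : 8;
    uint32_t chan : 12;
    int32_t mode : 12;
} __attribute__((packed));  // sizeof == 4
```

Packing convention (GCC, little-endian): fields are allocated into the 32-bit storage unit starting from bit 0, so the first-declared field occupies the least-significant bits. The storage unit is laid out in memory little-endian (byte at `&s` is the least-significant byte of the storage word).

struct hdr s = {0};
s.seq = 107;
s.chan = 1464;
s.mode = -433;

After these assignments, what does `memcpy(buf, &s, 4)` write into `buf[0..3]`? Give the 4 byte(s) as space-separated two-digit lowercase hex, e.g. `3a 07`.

6b b8 f5 e4

seq:8 = 107 → 0x6b << 0 → word 0x0000006b
chan:12 = 1464 → 0x5b8 << 8 → word 0x0005b86b
mode:12 = -433 → 0xe4f << 20 → word 0xe4f5b86b
word = 0xe4f5b86b → little-endian bytes:
  [0]=0x6b  [1]=0xb8  [2]=0xf5  [3]=0xe4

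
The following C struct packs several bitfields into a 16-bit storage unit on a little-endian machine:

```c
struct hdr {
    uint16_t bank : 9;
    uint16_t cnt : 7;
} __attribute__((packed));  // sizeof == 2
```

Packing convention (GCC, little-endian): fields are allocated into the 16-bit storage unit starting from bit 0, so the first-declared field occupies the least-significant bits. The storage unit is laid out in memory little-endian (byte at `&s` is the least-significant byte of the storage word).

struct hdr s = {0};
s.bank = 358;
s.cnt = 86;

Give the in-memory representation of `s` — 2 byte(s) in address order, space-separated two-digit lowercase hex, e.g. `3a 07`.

bank:9 = 358 → 0x166 << 0 → word 0x0166
cnt:7 = 86 → 0x56 << 9 → word 0xad66
word = 0xad66 → little-endian bytes:
  [0]=0x66  [1]=0xad

66 ad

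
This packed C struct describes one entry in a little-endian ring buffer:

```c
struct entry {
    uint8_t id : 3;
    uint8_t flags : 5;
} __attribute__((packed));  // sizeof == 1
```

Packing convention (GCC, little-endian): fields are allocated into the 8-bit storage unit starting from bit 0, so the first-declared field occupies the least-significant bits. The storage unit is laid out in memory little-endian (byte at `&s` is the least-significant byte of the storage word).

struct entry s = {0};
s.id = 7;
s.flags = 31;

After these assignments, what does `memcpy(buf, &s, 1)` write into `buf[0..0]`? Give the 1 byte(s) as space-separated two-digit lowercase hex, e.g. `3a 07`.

[0+:3] id=7 & 0x7 = 0x7; word=0x07
[3+:5] flags=31 & 0x1f = 0x1f; word=0xff
word = 0xff → little-endian bytes:
  [0]=0xff

ff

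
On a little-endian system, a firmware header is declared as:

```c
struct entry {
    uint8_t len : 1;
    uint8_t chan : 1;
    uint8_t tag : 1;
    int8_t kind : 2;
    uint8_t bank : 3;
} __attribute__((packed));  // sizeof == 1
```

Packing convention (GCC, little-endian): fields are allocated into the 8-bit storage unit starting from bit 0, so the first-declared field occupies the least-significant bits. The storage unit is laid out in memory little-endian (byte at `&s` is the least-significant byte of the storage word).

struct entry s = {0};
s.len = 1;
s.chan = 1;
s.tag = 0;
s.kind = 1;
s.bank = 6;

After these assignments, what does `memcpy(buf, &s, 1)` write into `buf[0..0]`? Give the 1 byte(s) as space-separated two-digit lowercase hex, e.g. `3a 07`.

cb

len:1 = 1 → 0x1 << 0 → word 0x01
chan:1 = 1 → 0x1 << 1 → word 0x03
tag:1 = 0 → 0x0 << 2 → word 0x03
kind:2 = 1 → 0x1 << 3 → word 0x0b
bank:3 = 6 → 0x6 << 5 → word 0xcb
word = 0xcb → little-endian bytes:
  [0]=0xcb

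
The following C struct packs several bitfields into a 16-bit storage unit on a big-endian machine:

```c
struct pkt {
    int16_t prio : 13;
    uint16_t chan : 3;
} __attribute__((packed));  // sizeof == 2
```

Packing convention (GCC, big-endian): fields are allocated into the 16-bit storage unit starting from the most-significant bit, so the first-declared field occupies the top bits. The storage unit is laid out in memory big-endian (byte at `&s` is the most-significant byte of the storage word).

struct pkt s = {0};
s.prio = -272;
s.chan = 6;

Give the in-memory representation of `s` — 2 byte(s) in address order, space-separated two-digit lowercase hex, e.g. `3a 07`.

f7 86

prio:13 = -272 → 0x1ef0 << 3 → word 0xf780
chan:3 = 6 → 0x6 << 0 → word 0xf786
word = 0xf786 → big-endian bytes:
  [0]=0xf7  [1]=0x86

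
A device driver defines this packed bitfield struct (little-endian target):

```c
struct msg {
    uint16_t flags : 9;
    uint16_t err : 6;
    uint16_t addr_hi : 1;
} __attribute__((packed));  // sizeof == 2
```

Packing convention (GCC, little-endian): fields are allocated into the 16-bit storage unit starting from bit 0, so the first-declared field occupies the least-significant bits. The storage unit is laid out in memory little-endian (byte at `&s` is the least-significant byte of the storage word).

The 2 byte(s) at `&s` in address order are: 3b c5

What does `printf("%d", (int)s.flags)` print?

[0]=0x3b [1]=0xc5 (little-endian) → word 0xc53b
flags:9 @ bit 0 → (0xc53b>>0)&0x1ff = 0x13b  ←
err:6 @ bit 9 → (0xc53b>>9)&0x3f = 0x22
addr_hi:1 @ bit 15 → (0xc53b>>15)&0x1 = 0x1

315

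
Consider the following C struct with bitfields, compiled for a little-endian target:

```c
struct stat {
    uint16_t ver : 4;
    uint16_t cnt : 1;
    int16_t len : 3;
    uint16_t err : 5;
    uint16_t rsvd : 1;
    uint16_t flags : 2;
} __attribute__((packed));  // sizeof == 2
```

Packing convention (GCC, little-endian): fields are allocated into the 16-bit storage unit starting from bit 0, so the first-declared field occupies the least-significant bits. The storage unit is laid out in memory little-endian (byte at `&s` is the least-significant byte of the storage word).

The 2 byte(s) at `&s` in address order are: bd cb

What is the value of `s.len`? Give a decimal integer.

-3

[0]=0xbd [1]=0xcb (little-endian) → word 0xcbbd
ver [0+:4] = (word>>0) & 0xf = 13
cnt [4+:1] = (word>>4) & 0x1 = 1
len [5+:3] = (word>>5) & 0x7 = 5  ←
err [8+:5] = (word>>8) & 0x1f = 11
rsvd [13+:1] = (word>>13) & 0x1 = 0
flags [14+:2] = (word>>14) & 0x3 = 3
len signed 3b, MSB=1: 5 - 8 = -3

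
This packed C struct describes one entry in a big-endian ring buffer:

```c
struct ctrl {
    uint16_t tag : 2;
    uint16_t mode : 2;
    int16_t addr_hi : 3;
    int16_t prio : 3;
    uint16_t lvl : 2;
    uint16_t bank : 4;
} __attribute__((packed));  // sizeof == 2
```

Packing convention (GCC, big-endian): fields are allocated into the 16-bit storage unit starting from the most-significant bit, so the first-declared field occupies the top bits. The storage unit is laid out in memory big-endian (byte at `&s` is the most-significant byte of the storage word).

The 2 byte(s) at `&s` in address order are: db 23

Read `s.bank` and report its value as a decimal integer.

[0]=0xdb [1]=0x23 (big-endian) → word 0xdb23
tag [14+:2] = (word>>14) & 0x3 = 3
mode [12+:2] = (word>>12) & 0x3 = 1
addr_hi [9+:3] = (word>>9) & 0x7 = 5
prio [6+:3] = (word>>6) & 0x7 = 4
lvl [4+:2] = (word>>4) & 0x3 = 2
bank [0+:4] = (word>>0) & 0xf = 3  ←

3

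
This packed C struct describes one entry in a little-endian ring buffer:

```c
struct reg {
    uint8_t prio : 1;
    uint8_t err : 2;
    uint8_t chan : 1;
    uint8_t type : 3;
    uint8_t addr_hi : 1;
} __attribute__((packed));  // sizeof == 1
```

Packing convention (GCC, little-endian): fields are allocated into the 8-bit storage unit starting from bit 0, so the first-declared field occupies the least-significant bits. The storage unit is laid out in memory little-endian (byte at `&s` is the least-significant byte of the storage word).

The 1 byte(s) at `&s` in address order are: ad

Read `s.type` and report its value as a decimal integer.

2

[0]=0xad (little-endian) → word 0xad
prio:1 @ bit 0 → (0xad>>0)&0x1 = 0x1
err:2 @ bit 1 → (0xad>>1)&0x3 = 0x2
chan:1 @ bit 3 → (0xad>>3)&0x1 = 0x1
type:3 @ bit 4 → (0xad>>4)&0x7 = 0x2  ←
addr_hi:1 @ bit 7 → (0xad>>7)&0x1 = 0x1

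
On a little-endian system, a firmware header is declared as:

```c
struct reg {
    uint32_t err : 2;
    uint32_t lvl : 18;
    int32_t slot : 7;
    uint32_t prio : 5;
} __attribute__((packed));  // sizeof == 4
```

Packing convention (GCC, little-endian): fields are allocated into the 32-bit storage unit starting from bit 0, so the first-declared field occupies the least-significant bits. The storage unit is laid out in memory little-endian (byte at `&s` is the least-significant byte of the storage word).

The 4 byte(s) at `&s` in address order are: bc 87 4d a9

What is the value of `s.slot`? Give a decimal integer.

[0]=0xbc [1]=0x87 [2]=0x4d [3]=0xa9 (little-endian) → word 0xa94d87bc
err:2 @ bit 0 → (0xa94d87bc>>0)&0x3 = 0x0
lvl:18 @ bit 2 → (0xa94d87bc>>2)&0x3ffff = 0x361ef
slot:7 @ bit 20 → (0xa94d87bc>>20)&0x7f = 0x14  ←
prio:5 @ bit 27 → (0xa94d87bc>>27)&0x1f = 0x15
slot signed 7b, MSB=0: value = 20

20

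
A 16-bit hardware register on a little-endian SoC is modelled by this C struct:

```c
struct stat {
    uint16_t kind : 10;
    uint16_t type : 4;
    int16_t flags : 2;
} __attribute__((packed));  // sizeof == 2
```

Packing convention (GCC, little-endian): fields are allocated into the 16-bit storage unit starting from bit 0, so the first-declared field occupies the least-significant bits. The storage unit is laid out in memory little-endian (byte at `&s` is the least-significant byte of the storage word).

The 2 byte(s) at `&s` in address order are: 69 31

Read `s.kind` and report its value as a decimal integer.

[0]=0x69 [1]=0x31 (little-endian) → word 0x3169
kind [0+:10] = (word>>0) & 0x3ff = 361  ←
type [10+:4] = (word>>10) & 0xf = 12
flags [14+:2] = (word>>14) & 0x3 = 0

361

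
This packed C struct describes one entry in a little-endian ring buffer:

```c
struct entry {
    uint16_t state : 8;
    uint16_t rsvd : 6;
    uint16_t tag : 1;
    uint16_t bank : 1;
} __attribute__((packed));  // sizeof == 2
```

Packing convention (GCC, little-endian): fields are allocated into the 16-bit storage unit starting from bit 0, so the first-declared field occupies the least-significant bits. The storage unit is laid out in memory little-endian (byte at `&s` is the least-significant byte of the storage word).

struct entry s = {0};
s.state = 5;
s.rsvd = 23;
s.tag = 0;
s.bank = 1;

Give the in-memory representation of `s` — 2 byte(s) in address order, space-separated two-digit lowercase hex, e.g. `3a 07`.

state (8b) val=5 bits=0x5 at bit 0: 0x0005
rsvd (6b) val=23 bits=0x17 at bit 8: 0x1705
tag (1b) val=0 bits=0x0 at bit 14: 0x1705
bank (1b) val=1 bits=0x1 at bit 15: 0x9705
word = 0x9705 → little-endian bytes:
  [0]=0x05  [1]=0x97

05 97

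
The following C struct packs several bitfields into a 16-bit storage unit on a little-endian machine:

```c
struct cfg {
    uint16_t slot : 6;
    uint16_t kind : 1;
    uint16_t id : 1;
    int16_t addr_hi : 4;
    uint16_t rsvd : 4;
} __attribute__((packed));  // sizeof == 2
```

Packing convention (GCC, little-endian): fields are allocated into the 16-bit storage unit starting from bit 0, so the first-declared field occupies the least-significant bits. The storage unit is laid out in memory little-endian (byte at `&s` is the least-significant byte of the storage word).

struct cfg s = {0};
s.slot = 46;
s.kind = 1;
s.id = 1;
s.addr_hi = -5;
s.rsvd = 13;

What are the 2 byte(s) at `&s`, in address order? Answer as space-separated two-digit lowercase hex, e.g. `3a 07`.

slot:6 = 46 → 0x2e << 0 → word 0x002e
kind:1 = 1 → 0x1 << 6 → word 0x006e
id:1 = 1 → 0x1 << 7 → word 0x00ee
addr_hi:4 = -5 → 0xb << 8 → word 0x0bee
rsvd:4 = 13 → 0xd << 12 → word 0xdbee
word = 0xdbee → little-endian bytes:
  [0]=0xee  [1]=0xdb

ee db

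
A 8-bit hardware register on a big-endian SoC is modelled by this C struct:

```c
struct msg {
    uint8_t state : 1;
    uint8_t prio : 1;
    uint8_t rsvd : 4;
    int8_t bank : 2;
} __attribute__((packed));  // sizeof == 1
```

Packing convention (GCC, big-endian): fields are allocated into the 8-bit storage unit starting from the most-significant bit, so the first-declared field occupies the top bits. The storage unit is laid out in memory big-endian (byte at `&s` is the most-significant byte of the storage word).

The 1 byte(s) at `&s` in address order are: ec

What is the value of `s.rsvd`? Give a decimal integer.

[0]=0xec (big-endian) → word 0xec
state:1 @ bit 7 → (0xec>>7)&0x1 = 0x1
prio:1 @ bit 6 → (0xec>>6)&0x1 = 0x1
rsvd:4 @ bit 2 → (0xec>>2)&0xf = 0xb  ←
bank:2 @ bit 0 → (0xec>>0)&0x3 = 0x0

11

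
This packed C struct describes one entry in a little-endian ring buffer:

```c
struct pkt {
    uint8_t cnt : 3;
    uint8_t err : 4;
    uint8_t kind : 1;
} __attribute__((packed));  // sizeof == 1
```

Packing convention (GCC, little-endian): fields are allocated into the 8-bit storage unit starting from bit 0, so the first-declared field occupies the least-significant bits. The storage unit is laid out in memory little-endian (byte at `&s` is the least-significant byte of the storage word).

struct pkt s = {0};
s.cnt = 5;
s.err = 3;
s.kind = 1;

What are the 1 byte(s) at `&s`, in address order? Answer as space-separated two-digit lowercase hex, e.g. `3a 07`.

9d

cnt:3 = 5 → 0x5 << 0 → word 0x05
err:4 = 3 → 0x3 << 3 → word 0x1d
kind:1 = 1 → 0x1 << 7 → word 0x9d
word = 0x9d → little-endian bytes:
  [0]=0x9d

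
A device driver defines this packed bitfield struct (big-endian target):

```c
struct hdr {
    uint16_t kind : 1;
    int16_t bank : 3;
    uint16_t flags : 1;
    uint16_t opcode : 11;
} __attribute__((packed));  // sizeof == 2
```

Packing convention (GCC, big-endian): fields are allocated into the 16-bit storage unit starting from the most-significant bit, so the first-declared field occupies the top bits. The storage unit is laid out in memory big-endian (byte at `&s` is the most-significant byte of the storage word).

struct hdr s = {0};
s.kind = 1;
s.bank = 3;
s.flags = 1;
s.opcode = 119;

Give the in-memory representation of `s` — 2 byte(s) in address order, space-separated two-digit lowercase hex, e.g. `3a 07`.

kind:1 = 1 → 0x1 << 15 → word 0x8000
bank:3 = 3 → 0x3 << 12 → word 0xb000
flags:1 = 1 → 0x1 << 11 → word 0xb800
opcode:11 = 119 → 0x77 << 0 → word 0xb877
word = 0xb877 → big-endian bytes:
  [0]=0xb8  [1]=0x77

b8 77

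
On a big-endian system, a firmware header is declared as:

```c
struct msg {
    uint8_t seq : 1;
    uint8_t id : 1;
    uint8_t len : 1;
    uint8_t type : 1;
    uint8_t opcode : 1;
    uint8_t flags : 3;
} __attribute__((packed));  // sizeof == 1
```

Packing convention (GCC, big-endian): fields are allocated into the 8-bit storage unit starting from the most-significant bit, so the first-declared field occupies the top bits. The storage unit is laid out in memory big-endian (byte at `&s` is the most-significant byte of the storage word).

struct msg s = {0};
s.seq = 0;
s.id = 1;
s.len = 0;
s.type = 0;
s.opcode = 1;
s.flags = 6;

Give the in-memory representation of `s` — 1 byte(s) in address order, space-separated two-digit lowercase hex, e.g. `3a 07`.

seq (1b) val=0 bits=0x0 at bit 7: 0x00
id (1b) val=1 bits=0x1 at bit 6: 0x40
len (1b) val=0 bits=0x0 at bit 5: 0x40
type (1b) val=0 bits=0x0 at bit 4: 0x40
opcode (1b) val=1 bits=0x1 at bit 3: 0x48
flags (3b) val=6 bits=0x6 at bit 0: 0x4e
word = 0x4e → big-endian bytes:
  [0]=0x4e

4e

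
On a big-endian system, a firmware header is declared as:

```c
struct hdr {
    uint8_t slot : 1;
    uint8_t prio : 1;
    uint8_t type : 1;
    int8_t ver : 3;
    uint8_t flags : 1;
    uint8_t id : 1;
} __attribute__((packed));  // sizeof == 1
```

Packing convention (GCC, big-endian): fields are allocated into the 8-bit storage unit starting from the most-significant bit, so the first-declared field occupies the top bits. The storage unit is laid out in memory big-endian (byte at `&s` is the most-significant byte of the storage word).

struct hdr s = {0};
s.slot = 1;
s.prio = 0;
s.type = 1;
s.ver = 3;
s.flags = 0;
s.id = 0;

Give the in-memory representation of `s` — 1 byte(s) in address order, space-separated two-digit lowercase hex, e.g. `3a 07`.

ac

slot (1b) val=1 bits=0x1 at bit 7: 0x80
prio (1b) val=0 bits=0x0 at bit 6: 0x80
type (1b) val=1 bits=0x1 at bit 5: 0xa0
ver (3b) val=3 bits=0x3 at bit 2: 0xac
flags (1b) val=0 bits=0x0 at bit 1: 0xac
id (1b) val=0 bits=0x0 at bit 0: 0xac
word = 0xac → big-endian bytes:
  [0]=0xac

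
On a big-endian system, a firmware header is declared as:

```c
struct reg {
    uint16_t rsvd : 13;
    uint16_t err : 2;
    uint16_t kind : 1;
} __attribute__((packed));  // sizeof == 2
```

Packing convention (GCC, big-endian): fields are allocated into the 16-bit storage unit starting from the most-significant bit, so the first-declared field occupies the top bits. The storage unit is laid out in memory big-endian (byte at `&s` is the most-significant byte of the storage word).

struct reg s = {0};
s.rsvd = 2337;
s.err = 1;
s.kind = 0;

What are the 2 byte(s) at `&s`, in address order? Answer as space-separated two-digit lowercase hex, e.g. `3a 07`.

rsvd (13b) val=2337 bits=0x921 at bit 3: 0x4908
err (2b) val=1 bits=0x1 at bit 1: 0x490a
kind (1b) val=0 bits=0x0 at bit 0: 0x490a
word = 0x490a → big-endian bytes:
  [0]=0x49  [1]=0x0a

49 0a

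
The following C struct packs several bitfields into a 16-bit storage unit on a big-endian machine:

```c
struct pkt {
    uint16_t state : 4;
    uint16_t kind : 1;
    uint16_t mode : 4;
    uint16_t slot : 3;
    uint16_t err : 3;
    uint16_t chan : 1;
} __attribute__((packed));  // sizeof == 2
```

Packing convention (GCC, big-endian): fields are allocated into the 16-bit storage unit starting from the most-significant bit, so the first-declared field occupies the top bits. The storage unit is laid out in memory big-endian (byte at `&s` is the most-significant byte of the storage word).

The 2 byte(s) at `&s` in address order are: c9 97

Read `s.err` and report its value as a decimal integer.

3

[0]=0xc9 [1]=0x97 (big-endian) → word 0xc997
state:4 @ bit 12 → (0xc997>>12)&0xf = 0xc
kind:1 @ bit 11 → (0xc997>>11)&0x1 = 0x1
mode:4 @ bit 7 → (0xc997>>7)&0xf = 0x3
slot:3 @ bit 4 → (0xc997>>4)&0x7 = 0x1
err:3 @ bit 1 → (0xc997>>1)&0x7 = 0x3  ←
chan:1 @ bit 0 → (0xc997>>0)&0x1 = 0x1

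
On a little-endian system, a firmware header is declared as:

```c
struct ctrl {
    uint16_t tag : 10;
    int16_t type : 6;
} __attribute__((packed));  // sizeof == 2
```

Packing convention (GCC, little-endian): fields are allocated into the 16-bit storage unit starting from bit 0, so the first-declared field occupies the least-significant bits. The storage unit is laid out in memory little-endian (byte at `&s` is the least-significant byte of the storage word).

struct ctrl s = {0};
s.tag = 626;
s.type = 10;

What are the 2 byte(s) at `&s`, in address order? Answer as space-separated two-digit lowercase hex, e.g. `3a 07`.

72 2a

tag (10b) val=626 bits=0x272 at bit 0: 0x0272
type (6b) val=10 bits=0xa at bit 10: 0x2a72
word = 0x2a72 → little-endian bytes:
  [0]=0x72  [1]=0x2a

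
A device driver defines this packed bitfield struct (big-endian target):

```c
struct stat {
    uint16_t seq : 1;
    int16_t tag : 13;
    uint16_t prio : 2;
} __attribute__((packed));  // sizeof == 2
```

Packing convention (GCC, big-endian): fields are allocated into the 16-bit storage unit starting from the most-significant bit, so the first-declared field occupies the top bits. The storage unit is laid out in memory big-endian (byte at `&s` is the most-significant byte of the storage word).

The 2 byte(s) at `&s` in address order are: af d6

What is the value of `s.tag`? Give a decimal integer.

3061

[0]=0xaf [1]=0xd6 (big-endian) → word 0xafd6
seq:1 @ bit 15 → (0xafd6>>15)&0x1 = 0x1
tag:13 @ bit 2 → (0xafd6>>2)&0x1fff = 0xbf5  ←
prio:2 @ bit 0 → (0xafd6>>0)&0x3 = 0x2
tag signed 13b, MSB=0: value = 3061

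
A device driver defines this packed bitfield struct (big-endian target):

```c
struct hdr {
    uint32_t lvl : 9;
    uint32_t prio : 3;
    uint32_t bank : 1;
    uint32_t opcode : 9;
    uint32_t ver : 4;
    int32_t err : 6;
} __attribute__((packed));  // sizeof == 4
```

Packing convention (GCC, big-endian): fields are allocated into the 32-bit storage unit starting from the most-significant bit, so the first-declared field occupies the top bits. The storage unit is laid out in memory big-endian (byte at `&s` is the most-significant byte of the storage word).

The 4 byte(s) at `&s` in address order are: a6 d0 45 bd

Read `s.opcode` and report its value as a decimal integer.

17

[0]=0xa6 [1]=0xd0 [2]=0x45 [3]=0xbd (big-endian) → word 0xa6d045bd
lvl:9 @ bit 23 → (0xa6d045bd>>23)&0x1ff = 0x14d
prio:3 @ bit 20 → (0xa6d045bd>>20)&0x7 = 0x5
bank:1 @ bit 19 → (0xa6d045bd>>19)&0x1 = 0x0
opcode:9 @ bit 10 → (0xa6d045bd>>10)&0x1ff = 0x11  ←
ver:4 @ bit 6 → (0xa6d045bd>>6)&0xf = 0x6
err:6 @ bit 0 → (0xa6d045bd>>0)&0x3f = 0x3d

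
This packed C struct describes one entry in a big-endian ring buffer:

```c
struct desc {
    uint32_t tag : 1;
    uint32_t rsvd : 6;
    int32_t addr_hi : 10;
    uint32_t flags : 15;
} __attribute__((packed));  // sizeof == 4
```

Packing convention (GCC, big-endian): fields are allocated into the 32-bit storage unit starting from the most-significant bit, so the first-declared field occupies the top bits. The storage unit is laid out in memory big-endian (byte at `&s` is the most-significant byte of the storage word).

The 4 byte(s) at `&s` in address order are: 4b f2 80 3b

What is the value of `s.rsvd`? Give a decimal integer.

[0]=0x4b [1]=0xf2 [2]=0x80 [3]=0x3b (big-endian) → word 0x4bf2803b
tag [31+:1] = (word>>31) & 0x1 = 0
rsvd [25+:6] = (word>>25) & 0x3f = 37  ←
addr_hi [15+:10] = (word>>15) & 0x3ff = 997
flags [0+:15] = (word>>0) & 0x7fff = 59

37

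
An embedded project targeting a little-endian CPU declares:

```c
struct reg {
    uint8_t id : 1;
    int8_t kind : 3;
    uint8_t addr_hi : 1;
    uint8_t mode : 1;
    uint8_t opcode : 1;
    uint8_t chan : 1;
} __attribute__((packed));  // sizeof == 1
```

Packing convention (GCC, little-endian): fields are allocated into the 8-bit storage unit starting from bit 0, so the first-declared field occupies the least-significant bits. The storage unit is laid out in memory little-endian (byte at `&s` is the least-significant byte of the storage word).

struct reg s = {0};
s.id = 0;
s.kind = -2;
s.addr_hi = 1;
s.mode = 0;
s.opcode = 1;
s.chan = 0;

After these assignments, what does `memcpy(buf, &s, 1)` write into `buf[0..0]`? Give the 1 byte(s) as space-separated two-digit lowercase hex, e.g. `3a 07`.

id (1b) val=0 bits=0x0 at bit 0: 0x00
kind (3b) val=-2 bits=0x6 at bit 1: 0x0c
addr_hi (1b) val=1 bits=0x1 at bit 4: 0x1c
mode (1b) val=0 bits=0x0 at bit 5: 0x1c
opcode (1b) val=1 bits=0x1 at bit 6: 0x5c
chan (1b) val=0 bits=0x0 at bit 7: 0x5c
word = 0x5c → little-endian bytes:
  [0]=0x5c

5c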